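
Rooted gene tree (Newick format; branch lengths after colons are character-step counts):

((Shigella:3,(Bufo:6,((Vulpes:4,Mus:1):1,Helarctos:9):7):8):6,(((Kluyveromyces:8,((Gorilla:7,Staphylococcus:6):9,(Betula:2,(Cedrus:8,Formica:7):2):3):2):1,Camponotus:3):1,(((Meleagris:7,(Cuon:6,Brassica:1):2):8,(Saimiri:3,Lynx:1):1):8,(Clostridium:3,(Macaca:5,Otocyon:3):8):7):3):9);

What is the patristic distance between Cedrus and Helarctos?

56

The path runs Cedrus → … → MRCA → … → Helarctos; the MRCA is the root of the tree.
Branch lengths along that path: 8 + 2 + 3 + 2 + 1 + 1 + 9 + 6 + 8 + 7 + 9 = 56.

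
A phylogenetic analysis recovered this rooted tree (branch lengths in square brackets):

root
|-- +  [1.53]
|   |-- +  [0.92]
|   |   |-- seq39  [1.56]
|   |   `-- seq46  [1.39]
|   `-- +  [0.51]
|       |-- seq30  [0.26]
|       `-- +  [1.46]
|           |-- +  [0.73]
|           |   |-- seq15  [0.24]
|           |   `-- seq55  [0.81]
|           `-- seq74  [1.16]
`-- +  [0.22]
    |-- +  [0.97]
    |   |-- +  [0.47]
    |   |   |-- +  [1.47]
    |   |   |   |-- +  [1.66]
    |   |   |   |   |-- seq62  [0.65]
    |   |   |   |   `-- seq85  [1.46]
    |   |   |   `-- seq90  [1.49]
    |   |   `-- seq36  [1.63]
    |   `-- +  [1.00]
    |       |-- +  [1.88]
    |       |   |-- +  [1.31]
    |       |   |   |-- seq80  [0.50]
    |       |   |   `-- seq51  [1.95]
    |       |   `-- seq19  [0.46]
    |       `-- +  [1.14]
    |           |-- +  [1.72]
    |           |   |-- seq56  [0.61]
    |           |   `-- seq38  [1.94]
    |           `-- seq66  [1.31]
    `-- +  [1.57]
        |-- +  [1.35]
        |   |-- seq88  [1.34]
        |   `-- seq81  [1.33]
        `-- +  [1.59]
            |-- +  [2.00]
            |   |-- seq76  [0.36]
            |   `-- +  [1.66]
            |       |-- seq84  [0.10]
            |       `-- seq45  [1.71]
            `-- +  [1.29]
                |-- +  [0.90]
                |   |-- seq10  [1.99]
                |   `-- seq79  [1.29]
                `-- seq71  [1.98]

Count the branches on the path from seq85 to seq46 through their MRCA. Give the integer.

The MRCA of seq85 and seq46 is the root of the tree.
From seq85 up to that node: 6 branches. From seq46 up to the same node: 3 branches. Total: 6 + 3 = 9.

9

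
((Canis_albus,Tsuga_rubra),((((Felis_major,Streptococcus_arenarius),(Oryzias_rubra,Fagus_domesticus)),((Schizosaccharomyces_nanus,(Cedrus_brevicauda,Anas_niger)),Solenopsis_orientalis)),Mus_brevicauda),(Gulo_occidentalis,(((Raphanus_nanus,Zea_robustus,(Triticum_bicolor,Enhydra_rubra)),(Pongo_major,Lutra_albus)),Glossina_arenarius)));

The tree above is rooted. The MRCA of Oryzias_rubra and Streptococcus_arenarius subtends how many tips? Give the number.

The MRCA of Oryzias_rubra and Streptococcus_arenarius is the node subtending ((Felis_major,Streptococcus_arenarius),(Oryzias_rubra,Fagus_domesticus)).
That clade contains 4 terminal taxa: Fagus_domesticus, Felis_major, Oryzias_rubra, Streptococcus_arenarius.

4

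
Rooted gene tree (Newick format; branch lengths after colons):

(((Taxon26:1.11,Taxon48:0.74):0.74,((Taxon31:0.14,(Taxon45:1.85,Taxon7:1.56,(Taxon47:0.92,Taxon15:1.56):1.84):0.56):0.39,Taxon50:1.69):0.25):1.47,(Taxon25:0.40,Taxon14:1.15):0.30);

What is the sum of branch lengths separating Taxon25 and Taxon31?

2.95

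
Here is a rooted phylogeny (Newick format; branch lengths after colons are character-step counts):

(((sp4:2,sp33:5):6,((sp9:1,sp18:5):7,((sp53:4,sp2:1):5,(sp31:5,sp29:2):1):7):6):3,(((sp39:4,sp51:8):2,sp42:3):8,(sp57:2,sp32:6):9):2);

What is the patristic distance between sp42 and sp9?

30

The path runs sp42 → … → MRCA → … → sp9; the MRCA is the root of the tree.
Branch lengths along that path: 3 + 8 + 2 + 3 + 6 + 7 + 1 = 30.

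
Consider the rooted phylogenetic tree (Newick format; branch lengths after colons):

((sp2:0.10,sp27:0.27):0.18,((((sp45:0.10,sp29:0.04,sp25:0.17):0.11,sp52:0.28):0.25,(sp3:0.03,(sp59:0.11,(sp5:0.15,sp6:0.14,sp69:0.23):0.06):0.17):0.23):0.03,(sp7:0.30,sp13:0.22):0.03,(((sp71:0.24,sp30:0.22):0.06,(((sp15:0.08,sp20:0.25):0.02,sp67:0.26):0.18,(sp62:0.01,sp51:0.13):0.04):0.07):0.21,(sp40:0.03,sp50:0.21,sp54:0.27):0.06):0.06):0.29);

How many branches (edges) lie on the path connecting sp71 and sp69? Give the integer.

9

The MRCA of sp71 and sp69 is the node subtending ((((sp45,sp29,sp25),sp52),(sp3,(sp59,(sp5,sp6,sp69)))),(sp7,sp13),(((sp71,sp30),(((sp15,sp20),sp67),(sp62,sp51))),(sp40,sp50,sp54))).
From sp71 up to that node: 4 branches. From sp69 up to the same node: 5 branches. Total: 4 + 5 = 9.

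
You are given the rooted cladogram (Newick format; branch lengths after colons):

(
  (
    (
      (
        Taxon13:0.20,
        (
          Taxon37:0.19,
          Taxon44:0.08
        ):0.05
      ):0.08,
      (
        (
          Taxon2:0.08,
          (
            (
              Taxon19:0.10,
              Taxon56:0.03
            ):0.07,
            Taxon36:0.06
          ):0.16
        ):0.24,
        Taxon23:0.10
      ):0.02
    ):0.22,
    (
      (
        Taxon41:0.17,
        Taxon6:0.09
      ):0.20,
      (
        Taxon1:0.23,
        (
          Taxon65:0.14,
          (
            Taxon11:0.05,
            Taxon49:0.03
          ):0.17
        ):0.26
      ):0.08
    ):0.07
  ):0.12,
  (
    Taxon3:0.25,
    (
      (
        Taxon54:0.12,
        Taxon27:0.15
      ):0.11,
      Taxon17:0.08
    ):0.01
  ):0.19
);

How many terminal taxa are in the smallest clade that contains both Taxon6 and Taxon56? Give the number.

14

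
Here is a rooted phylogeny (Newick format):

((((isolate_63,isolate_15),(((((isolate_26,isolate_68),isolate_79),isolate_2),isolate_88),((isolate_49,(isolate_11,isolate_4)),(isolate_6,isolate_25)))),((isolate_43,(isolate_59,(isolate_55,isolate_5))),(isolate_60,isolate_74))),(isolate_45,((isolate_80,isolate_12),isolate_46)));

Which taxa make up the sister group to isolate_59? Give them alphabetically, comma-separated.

isolate_5, isolate_55

isolate_59 attaches to the tree at the node subtending (isolate_59,(isolate_55,isolate_5)).
The other lineage descending from that same node — the sister group — is (isolate_55,isolate_5); its 2 tips in alphabetical order are the answer.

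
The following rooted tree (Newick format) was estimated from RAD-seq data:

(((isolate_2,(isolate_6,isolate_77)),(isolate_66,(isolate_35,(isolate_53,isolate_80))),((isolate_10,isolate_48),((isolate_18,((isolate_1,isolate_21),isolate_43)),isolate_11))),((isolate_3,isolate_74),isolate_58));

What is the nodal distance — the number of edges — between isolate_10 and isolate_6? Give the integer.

6

The MRCA of isolate_10 and isolate_6 is the node subtending ((isolate_2,(isolate_6,isolate_77)),(isolate_66,(isolate_35,(isolate_53,isolate_80))),((isolate_10,isolate_48),((isolate_18,((isolate_1,isolate_21),isolate_43)),isolate_11))).
From isolate_10 up to that node: 3 branches. From isolate_6 up to the same node: 3 branches. Total: 3 + 3 = 6.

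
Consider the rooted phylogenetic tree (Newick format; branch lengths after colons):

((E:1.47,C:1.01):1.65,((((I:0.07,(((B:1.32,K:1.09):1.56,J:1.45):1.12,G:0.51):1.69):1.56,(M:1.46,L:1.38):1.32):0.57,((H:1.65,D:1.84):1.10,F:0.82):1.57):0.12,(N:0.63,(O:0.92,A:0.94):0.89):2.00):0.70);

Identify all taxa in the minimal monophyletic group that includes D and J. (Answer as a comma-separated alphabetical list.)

B, D, F, G, H, I, J, K, L, M

Tracing D: it sits inside (H,D).
Tracing J: it sits inside ((B,K),J).
The smallest clade enclosing both is (((I,(((B,K),J),G)),(M,L)),((H,D),F)); the answer is its 10 terminal taxa in alphabetical order.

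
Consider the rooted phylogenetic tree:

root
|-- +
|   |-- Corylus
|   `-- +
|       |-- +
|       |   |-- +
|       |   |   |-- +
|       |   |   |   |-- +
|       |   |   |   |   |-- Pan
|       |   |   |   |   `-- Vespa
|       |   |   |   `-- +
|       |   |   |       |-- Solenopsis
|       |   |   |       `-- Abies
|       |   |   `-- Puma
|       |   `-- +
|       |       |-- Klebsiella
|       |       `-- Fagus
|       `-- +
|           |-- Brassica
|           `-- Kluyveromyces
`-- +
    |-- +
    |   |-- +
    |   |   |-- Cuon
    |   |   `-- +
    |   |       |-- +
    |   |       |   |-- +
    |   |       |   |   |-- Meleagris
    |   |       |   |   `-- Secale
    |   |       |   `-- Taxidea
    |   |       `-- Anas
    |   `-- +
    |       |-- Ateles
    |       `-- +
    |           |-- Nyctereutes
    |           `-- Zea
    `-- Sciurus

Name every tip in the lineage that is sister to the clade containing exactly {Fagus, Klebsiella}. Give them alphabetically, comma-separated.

Abies, Pan, Puma, Solenopsis, Vespa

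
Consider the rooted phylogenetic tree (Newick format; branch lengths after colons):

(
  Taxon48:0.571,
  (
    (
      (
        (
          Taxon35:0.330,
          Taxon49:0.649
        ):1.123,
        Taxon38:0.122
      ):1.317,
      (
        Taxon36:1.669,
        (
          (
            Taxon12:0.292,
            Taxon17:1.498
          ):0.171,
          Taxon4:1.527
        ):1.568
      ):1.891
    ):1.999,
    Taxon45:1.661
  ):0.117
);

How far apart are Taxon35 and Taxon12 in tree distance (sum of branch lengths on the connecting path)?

6.692

The path runs Taxon35 → … → MRCA → … → Taxon12; the MRCA is the node subtending (((Taxon35,Taxon49),Taxon38),(Taxon36,((Taxon12,Taxon17),Taxon4))).
Branch lengths along that path: 0.330 + 1.123 + 1.317 + 1.891 + 1.568 + 0.171 + 0.292 = 6.692.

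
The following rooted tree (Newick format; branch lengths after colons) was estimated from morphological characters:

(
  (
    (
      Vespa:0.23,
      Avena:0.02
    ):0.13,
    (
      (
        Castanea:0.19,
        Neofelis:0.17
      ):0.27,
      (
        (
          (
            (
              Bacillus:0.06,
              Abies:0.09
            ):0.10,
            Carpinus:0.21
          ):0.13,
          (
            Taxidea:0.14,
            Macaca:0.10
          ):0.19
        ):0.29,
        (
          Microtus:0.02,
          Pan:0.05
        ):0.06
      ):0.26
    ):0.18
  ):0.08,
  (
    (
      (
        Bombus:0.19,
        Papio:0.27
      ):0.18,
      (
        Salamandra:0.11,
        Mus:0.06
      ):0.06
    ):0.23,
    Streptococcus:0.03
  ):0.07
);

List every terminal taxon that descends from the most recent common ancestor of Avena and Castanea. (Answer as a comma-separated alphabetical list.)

Abies, Avena, Bacillus, Carpinus, Castanea, Macaca, Microtus, Neofelis, Pan, Taxidea, Vespa

Tracing Avena: it sits inside (Vespa,Avena).
Tracing Castanea: it sits inside (Castanea,Neofelis).
The smallest clade enclosing both is ((Vespa,Avena),((Castanea,Neofelis),((((Bacillus,Abies),Carpinus),(Taxidea,Macaca)),(Microtus,Pan)))); the answer is its 11 terminal taxa in alphabetical order.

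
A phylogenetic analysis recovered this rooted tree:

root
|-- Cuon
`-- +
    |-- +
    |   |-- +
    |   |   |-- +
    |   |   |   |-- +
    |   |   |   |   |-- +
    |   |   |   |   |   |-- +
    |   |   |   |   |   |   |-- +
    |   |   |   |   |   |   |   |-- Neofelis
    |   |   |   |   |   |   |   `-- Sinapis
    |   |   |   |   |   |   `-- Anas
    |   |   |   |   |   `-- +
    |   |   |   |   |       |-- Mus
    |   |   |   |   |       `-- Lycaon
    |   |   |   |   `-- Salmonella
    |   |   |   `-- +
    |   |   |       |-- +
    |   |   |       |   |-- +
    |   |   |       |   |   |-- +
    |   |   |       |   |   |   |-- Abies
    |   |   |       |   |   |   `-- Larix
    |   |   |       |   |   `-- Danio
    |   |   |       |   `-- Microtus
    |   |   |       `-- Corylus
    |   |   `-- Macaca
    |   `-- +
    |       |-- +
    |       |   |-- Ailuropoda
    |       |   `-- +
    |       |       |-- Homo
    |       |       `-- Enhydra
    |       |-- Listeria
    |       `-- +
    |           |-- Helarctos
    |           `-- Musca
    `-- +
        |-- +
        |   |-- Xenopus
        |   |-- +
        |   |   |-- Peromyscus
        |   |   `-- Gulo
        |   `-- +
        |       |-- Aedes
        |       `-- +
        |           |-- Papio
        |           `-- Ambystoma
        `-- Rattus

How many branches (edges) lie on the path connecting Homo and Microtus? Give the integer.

9

The MRCA of Homo and Microtus is the node subtending (((((((Neofelis,Sinapis),Anas),(Mus,Lycaon)),Salmonella),((((Abies,Larix),Danio),Microtus),Corylus)),Macaca),((Ailuropoda,(Homo,Enhydra)),Listeria,(Helarctos,Musca))).
From Homo up to that node: 4 branches. From Microtus up to the same node: 5 branches. Total: 4 + 5 = 9.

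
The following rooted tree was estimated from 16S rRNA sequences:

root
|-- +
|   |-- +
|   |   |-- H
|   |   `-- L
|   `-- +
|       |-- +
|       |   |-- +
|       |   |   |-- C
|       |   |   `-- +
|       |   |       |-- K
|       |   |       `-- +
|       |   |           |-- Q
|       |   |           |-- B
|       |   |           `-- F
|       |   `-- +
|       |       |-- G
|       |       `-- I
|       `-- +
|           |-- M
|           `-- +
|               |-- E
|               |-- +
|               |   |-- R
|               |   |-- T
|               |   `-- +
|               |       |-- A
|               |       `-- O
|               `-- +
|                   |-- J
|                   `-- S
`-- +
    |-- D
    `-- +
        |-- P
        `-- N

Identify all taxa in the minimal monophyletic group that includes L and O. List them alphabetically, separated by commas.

A, B, C, E, F, G, H, I, J, K, L, M, O, Q, R, S, T

Tracing L: it sits inside (H,L).
Tracing O: it sits inside (A,O).
The smallest clade enclosing both is ((H,L),(((C,(K,(Q,B,F))),(G,I)),(M,(E,(R,T,(A,O)),(J,S))))); the answer is its 17 terminal taxa in alphabetical order.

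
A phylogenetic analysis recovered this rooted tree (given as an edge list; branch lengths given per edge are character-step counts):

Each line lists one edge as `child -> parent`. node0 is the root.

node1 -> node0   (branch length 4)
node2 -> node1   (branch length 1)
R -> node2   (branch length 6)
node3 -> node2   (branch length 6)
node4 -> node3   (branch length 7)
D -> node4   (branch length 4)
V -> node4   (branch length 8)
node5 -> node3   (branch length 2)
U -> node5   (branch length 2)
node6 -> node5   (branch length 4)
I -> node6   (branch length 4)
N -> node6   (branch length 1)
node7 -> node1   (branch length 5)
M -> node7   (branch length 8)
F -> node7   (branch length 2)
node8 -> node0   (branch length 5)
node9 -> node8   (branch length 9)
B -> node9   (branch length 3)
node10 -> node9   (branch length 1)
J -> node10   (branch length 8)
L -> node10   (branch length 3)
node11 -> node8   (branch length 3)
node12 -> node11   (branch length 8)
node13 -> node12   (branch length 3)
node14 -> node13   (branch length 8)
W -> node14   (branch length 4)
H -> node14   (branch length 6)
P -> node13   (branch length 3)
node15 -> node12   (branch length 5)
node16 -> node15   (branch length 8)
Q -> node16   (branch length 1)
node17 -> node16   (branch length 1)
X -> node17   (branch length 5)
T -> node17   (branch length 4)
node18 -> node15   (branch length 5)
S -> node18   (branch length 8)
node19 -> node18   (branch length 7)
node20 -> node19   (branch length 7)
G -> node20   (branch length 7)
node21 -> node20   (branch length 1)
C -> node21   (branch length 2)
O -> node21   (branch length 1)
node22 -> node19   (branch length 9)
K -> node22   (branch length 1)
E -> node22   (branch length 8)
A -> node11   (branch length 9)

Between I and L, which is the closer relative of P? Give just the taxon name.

L

The MRCA of P and L subtends ((B,(J,L)),((((W,H),P),((Q,(X,T)),(S,((G,(C,O)),(K,E))))),A)) (16 taxa).
The MRCA of P and I is the root, subtending the entire tree (24 taxa).
The first is nested inside the second, so P shares a more recent common ancestor with L.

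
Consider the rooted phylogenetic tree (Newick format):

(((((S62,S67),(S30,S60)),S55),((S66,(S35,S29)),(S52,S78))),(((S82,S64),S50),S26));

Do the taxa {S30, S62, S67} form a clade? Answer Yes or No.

The MRCA of the listed taxa subtends ((S62,S67),(S30,S60)).
That clade also contains S60, which is not in the proposed group, so the group is not monophyletic.

No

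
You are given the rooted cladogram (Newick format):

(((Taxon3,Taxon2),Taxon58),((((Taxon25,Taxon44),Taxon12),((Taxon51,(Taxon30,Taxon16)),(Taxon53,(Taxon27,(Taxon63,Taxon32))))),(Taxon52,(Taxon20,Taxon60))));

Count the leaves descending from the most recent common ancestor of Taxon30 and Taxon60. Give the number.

13

The MRCA of Taxon30 and Taxon60 is the node subtending ((((Taxon25,Taxon44),Taxon12),((Taxon51,(Taxon30,Taxon16)),(Taxon53,(Taxon27,(Taxon63,Taxon32))))),(Taxon52,(Taxon20,Taxon60))).
That clade contains 13 terminal taxa: Taxon12, Taxon16, Taxon20, Taxon25, Taxon27, Taxon30, Taxon32, Taxon44, Taxon51, Taxon52, Taxon53, Taxon60, Taxon63.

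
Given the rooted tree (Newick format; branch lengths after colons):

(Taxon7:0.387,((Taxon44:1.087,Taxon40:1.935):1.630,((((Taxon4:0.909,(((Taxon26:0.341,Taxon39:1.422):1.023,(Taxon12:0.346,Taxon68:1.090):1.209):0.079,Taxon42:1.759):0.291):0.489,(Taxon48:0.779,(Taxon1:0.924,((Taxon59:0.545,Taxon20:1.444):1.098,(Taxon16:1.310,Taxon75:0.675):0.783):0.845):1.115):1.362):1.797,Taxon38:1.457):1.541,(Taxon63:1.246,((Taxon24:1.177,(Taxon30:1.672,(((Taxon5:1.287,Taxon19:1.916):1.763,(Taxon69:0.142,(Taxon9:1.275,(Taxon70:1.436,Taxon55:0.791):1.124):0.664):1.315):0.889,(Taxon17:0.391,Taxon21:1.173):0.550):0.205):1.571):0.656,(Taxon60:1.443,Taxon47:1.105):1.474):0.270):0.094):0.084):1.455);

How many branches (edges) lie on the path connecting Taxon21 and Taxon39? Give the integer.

The MRCA of Taxon21 and Taxon39 is the node subtending ((((Taxon4,(((Taxon26,Taxon39),(Taxon12,Taxon68)),Taxon42)),(Taxon48,(Taxon1,((Taxon59,Taxon20),(Taxon16,Taxon75))))),Taxon38),(Taxon63,((Taxon24,(Taxon30,(((Taxon5,Taxon19),(Taxon69,(Taxon9,(Taxon70,Taxon55)))),(Taxon17,Taxon21)))),(Taxon60,Taxon47)))).
From Taxon21 up to that node: 7 branches. From Taxon39 up to the same node: 7 branches. Total: 7 + 7 = 14.

14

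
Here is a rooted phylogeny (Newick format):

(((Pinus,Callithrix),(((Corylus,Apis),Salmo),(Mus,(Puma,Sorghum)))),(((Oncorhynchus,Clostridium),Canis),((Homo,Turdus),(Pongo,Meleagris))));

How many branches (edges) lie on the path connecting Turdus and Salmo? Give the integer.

The MRCA of Turdus and Salmo is the root of the tree.
From Turdus up to that node: 4 branches. From Salmo up to the same node: 4 branches. Total: 4 + 4 = 8.

8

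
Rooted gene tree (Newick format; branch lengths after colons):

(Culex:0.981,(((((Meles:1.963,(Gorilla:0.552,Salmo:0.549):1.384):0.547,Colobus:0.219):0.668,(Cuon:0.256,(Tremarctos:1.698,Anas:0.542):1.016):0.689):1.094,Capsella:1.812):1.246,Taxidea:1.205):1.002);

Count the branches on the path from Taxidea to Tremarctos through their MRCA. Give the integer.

The MRCA of Taxidea and Tremarctos is the node subtending (((((Meles,(Gorilla,Salmo)),Colobus),(Cuon,(Tremarctos,Anas))),Capsella),Taxidea).
From Taxidea up to that node: 1 branch. From Tremarctos up to the same node: 5 branches. Total: 1 + 5 = 6.

6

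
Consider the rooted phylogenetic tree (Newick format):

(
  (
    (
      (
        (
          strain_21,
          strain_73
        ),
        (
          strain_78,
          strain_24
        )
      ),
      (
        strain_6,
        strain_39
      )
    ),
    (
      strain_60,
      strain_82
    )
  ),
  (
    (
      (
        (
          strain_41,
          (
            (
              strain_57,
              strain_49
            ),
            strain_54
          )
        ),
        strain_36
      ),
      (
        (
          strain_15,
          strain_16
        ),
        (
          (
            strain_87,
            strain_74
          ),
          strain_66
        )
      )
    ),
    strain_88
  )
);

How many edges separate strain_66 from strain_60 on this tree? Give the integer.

The MRCA of strain_66 and strain_60 is the root of the tree.
From strain_66 up to that node: 5 branches. From strain_60 up to the same node: 3 branches. Total: 5 + 3 = 8.

8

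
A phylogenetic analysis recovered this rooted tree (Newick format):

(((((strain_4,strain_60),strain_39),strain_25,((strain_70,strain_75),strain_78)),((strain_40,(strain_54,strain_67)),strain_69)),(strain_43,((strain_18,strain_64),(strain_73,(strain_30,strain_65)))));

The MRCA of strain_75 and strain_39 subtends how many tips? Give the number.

The MRCA of strain_75 and strain_39 is the node subtending (((strain_4,strain_60),strain_39),strain_25,((strain_70,strain_75),strain_78)).
That clade contains 7 terminal taxa: strain_25, strain_39, strain_4, strain_60, strain_70, strain_75, strain_78.

7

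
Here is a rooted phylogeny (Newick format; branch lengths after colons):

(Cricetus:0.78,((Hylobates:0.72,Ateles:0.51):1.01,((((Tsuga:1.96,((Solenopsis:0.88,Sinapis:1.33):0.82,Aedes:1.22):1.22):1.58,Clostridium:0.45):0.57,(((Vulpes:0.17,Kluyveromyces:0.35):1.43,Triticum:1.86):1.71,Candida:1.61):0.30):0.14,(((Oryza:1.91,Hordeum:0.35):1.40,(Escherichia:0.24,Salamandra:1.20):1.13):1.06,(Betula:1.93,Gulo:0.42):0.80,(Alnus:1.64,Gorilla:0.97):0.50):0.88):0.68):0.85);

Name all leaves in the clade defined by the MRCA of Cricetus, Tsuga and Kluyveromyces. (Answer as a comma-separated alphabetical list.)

Tracing Cricetus: it attaches directly to the root.
Tracing Tsuga: it sits inside (Tsuga,((Solenopsis,Sinapis),Aedes)).
Tracing Kluyveromyces: it sits inside (Vulpes,Kluyveromyces).
The smallest clade enclosing all 3 is the whole tree (their MRCA is the root), so the answer is all 20 tips in alphabetical order.

Aedes, Alnus, Ateles, Betula, Candida, Clostridium, Cricetus, Escherichia, Gorilla, Gulo, Hordeum, Hylobates, Kluyveromyces, Oryza, Salamandra, Sinapis, Solenopsis, Triticum, Tsuga, Vulpes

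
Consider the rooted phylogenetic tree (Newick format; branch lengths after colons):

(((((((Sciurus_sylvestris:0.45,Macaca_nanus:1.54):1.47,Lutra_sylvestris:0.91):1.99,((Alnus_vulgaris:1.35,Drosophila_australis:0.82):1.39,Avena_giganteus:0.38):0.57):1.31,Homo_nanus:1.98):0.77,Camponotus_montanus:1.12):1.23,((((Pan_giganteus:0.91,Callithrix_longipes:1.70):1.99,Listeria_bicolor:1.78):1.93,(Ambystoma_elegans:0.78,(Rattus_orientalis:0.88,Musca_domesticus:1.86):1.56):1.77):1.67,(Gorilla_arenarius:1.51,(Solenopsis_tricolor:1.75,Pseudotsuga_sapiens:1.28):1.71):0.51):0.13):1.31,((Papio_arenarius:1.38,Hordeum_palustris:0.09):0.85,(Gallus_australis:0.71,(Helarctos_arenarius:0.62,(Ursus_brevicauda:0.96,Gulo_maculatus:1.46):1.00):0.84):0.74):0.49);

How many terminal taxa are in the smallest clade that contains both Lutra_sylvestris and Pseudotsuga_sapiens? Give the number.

The MRCA of Lutra_sylvestris and Pseudotsuga_sapiens is the node subtending ((((((Sciurus_sylvestris,Macaca_nanus),Lutra_sylvestris),((Alnus_vulgaris,Drosophila_australis),Avena_giganteus)),Homo_nanus),Camponotus_montanus),((((Pan_giganteus,Callithrix_longipes),Listeria_bicolor),(Ambystoma_elegans,(Rattus_orientalis,Musca_domesticus))),(Gorilla_arenarius,(Solenopsis_tricolor,Pseudotsuga_sapiens)))).
That clade contains 17 terminal taxa: Alnus_vulgaris, Ambystoma_elegans, Avena_giganteus, Callithrix_longipes, Camponotus_montanus, Drosophila_australis, Gorilla_arenarius, Homo_nanus, Listeria_bicolor, Lutra_sylvestris, Macaca_nanus, Musca_domesticus, Pan_giganteus, Pseudotsuga_sapiens, Rattus_orientalis, Sciurus_sylvestris, Solenopsis_tricolor.

17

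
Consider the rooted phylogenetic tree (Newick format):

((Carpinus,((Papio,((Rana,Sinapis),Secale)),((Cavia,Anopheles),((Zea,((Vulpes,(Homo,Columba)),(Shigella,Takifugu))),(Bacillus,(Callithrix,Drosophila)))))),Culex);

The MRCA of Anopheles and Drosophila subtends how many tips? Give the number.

The MRCA of Anopheles and Drosophila is the node subtending ((Cavia,Anopheles),((Zea,((Vulpes,(Homo,Columba)),(Shigella,Takifugu))),(Bacillus,(Callithrix,Drosophila)))).
That clade contains 11 terminal taxa: Anopheles, Bacillus, Callithrix, Cavia, Columba, Drosophila, Homo, Shigella, Takifugu, Vulpes, Zea.

11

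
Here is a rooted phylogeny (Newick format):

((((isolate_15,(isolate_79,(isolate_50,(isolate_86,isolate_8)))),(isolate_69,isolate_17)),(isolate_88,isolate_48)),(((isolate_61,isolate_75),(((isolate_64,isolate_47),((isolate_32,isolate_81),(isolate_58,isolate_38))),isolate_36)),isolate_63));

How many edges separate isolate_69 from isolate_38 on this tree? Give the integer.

The MRCA of isolate_69 and isolate_38 is the root of the tree.
From isolate_69 up to that node: 4 branches. From isolate_38 up to the same node: 7 branches. Total: 4 + 7 = 11.

11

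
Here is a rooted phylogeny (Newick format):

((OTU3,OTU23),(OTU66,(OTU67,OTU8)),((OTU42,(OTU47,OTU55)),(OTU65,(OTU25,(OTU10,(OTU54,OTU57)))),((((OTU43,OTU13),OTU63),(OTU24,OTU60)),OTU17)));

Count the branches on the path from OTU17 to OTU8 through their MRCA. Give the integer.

6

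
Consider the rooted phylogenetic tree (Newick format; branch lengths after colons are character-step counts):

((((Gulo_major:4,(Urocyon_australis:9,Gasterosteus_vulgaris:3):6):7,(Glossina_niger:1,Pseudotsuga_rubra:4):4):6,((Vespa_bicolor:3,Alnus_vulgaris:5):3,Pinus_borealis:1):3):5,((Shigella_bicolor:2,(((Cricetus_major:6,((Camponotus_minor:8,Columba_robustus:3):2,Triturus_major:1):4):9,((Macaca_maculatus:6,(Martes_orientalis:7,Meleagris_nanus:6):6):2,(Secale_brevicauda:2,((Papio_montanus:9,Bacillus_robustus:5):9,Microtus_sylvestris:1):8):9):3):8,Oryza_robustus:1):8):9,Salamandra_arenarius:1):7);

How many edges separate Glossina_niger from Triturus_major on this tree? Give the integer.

The MRCA of Glossina_niger and Triturus_major is the root of the tree.
From Glossina_niger up to that node: 4 branches. From Triturus_major up to the same node: 7 branches. Total: 4 + 7 = 11.

11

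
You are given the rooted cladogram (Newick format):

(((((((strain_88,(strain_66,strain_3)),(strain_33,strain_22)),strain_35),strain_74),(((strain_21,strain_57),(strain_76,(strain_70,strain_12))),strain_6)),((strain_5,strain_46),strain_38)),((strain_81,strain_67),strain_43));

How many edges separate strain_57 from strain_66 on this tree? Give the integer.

The MRCA of strain_57 and strain_66 is the node subtending (((((strain_88,(strain_66,strain_3)),(strain_33,strain_22)),strain_35),strain_74),(((strain_21,strain_57),(strain_76,(strain_70,strain_12))),strain_6)).
From strain_57 up to that node: 4 branches. From strain_66 up to the same node: 6 branches. Total: 4 + 6 = 10.

10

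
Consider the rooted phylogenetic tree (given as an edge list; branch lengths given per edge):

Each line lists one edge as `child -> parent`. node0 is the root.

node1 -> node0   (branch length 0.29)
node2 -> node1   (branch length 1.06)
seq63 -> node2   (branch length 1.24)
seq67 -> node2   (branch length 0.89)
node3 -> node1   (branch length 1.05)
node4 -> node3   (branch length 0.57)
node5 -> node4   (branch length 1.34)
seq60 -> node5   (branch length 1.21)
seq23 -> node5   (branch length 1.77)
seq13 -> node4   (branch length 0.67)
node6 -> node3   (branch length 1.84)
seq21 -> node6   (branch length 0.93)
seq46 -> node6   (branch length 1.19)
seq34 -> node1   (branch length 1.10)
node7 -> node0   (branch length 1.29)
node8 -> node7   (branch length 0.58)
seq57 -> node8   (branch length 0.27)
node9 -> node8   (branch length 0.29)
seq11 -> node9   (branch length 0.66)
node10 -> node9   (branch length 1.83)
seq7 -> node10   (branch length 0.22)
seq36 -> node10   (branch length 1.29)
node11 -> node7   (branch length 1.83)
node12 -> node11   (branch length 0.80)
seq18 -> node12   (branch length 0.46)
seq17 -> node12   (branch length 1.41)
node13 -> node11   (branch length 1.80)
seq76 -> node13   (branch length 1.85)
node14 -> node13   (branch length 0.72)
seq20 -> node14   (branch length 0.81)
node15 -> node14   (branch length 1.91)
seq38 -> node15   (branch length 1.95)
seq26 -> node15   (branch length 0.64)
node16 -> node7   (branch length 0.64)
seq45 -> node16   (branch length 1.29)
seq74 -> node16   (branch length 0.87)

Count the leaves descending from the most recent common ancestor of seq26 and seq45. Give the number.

12

The MRCA of seq26 and seq45 is the node subtending ((seq57,(seq11,(seq7,seq36))),((seq18,seq17),(seq76,(seq20,(seq38,seq26)))),(seq45,seq74)).
That clade contains 12 terminal taxa: seq11, seq17, seq18, seq20, seq26, seq36, seq38, seq45, seq57, seq7, seq74, seq76.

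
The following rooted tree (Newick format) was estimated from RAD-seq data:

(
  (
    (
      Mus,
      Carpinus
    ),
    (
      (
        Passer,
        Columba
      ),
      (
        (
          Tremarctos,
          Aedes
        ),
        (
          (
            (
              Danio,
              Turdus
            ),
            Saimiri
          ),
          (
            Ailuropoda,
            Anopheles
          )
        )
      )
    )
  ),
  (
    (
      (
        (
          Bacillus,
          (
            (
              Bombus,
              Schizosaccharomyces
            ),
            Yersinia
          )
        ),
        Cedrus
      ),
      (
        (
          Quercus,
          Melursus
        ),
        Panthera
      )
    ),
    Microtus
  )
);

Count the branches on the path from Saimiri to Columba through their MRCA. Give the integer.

The MRCA of Saimiri and Columba is the node subtending ((Passer,Columba),((Tremarctos,Aedes),(((Danio,Turdus),Saimiri),(Ailuropoda,Anopheles)))).
From Saimiri up to that node: 4 branches. From Columba up to the same node: 2 branches. Total: 4 + 2 = 6.

6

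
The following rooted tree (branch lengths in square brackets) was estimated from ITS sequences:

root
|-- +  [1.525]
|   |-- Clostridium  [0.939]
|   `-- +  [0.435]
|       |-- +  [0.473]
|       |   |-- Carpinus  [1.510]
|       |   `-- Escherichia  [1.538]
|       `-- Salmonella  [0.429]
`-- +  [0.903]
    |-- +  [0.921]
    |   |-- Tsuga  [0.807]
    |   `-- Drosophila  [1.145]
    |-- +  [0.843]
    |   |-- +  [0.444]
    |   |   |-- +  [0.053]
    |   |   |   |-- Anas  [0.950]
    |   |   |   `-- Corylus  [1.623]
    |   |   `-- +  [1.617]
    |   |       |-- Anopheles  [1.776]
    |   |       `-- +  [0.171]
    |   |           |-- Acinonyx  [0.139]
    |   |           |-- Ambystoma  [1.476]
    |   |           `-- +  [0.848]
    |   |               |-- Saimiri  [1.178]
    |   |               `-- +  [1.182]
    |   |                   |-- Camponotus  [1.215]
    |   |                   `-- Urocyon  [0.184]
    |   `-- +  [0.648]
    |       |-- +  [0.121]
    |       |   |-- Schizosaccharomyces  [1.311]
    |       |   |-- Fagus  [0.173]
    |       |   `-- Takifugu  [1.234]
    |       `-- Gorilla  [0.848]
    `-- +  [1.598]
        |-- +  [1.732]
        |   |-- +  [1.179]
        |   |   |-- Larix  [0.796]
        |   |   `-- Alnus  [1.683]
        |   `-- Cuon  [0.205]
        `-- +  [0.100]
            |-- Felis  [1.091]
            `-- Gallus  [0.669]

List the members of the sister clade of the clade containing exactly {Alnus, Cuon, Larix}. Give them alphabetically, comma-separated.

The clade containing exactly {Alnus, Cuon, Larix} attaches to the tree at the node subtending (((Larix,Alnus),Cuon),(Felis,Gallus)).
The other lineage descending from that same node — the sister group — is (Felis,Gallus); its 2 tips in alphabetical order are the answer.

Felis, Gallus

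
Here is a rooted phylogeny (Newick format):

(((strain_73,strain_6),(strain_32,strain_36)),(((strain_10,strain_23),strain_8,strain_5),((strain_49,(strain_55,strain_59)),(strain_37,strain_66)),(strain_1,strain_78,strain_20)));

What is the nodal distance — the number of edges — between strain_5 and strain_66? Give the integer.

The MRCA of strain_5 and strain_66 is the node subtending (((strain_10,strain_23),strain_8,strain_5),((strain_49,(strain_55,strain_59)),(strain_37,strain_66)),(strain_1,strain_78,strain_20)).
From strain_5 up to that node: 2 branches. From strain_66 up to the same node: 3 branches. Total: 2 + 3 = 5.

5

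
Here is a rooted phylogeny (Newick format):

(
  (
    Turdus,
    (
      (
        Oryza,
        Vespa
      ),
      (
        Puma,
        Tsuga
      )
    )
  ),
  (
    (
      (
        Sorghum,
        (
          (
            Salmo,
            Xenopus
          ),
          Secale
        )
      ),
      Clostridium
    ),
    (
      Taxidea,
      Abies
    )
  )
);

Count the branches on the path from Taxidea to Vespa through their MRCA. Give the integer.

The MRCA of Taxidea and Vespa is the root of the tree.
From Taxidea up to that node: 3 branches. From Vespa up to the same node: 4 branches. Total: 3 + 4 = 7.

7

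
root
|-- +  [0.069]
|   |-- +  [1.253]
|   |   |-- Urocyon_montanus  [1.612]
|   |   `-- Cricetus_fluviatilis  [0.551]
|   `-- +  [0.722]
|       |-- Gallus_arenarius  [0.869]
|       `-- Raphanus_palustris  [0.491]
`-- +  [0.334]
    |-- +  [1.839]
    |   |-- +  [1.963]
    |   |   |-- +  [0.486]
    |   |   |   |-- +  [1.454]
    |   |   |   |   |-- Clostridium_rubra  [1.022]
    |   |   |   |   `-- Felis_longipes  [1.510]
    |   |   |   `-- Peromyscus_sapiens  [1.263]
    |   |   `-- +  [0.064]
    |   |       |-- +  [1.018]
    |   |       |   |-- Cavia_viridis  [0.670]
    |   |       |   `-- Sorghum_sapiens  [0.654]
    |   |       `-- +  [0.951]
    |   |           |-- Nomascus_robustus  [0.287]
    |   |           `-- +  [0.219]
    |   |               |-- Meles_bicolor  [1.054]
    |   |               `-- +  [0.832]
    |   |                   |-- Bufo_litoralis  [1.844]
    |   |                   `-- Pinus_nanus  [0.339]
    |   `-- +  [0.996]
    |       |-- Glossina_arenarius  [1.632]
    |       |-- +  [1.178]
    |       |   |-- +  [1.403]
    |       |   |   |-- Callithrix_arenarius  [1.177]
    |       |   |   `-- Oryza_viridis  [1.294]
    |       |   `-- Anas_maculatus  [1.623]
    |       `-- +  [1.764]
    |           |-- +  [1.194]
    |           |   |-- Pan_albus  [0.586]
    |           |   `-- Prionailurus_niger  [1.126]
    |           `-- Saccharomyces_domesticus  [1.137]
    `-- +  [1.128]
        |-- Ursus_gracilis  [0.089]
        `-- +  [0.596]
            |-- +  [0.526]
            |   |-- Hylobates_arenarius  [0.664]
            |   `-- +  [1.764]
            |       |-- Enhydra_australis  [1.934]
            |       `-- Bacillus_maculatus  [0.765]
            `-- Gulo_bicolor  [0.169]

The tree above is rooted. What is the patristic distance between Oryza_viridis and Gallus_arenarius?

8.704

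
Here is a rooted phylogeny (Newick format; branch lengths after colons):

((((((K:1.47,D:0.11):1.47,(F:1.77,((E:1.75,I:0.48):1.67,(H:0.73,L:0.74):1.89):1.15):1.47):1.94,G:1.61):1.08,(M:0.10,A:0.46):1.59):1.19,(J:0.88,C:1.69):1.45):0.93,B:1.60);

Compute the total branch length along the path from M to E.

10.75

The path runs M → … → MRCA → … → E; the MRCA is the node subtending ((((K,D),(F,((E,I),(H,L)))),G),(M,A)).
Branch lengths along that path: 0.10 + 1.59 + 1.08 + 1.94 + 1.47 + 1.15 + 1.67 + 1.75 = 10.75.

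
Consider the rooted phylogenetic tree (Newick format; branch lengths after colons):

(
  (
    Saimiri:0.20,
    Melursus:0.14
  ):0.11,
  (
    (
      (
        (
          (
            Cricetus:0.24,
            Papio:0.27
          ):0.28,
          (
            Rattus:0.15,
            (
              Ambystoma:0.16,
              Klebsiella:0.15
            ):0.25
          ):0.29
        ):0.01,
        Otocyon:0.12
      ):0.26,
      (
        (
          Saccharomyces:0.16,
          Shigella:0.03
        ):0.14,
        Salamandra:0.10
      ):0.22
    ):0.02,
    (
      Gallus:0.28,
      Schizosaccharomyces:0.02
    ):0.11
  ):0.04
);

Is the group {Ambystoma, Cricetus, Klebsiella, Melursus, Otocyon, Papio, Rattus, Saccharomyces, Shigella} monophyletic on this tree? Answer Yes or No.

No

The MRCA of the listed taxa is the root, so the smallest clade containing them is the whole tree.
That clade also contains Gallus, Saimiri, Salamandra, Schizosaccharomyces, which are not in the proposed group, so the group is not monophyletic.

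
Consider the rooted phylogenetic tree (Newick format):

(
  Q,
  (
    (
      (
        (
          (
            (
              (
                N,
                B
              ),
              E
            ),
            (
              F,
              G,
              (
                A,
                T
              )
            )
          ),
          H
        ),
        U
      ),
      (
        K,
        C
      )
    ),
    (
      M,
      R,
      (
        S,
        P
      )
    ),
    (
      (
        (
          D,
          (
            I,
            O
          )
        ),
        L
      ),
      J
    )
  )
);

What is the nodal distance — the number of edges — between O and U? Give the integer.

8

The MRCA of O and U is the node subtending (((((((N,B),E),(F,G,(A,T))),H),U),(K,C)),(M,R,(S,P)),(((D,(I,O)),L),J)).
From O up to that node: 5 branches. From U up to the same node: 3 branches. Total: 5 + 3 = 8.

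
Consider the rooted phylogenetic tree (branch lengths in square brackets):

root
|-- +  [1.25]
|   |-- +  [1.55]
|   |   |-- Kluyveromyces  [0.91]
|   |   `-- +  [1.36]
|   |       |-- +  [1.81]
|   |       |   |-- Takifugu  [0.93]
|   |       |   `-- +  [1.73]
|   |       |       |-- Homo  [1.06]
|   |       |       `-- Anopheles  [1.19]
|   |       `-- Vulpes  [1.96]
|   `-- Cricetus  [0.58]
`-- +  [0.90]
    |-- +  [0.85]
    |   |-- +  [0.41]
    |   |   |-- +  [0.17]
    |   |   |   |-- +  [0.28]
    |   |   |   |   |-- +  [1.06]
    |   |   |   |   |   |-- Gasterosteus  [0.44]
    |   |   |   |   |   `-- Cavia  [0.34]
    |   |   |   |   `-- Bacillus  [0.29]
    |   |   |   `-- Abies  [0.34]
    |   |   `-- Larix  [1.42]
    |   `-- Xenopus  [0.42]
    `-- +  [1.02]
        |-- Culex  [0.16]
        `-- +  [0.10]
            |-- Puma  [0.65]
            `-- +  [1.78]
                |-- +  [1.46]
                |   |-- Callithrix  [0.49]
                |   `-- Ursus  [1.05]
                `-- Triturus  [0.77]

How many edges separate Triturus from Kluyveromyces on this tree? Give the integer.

8

The MRCA of Triturus and Kluyveromyces is the root of the tree.
From Triturus up to that node: 5 branches. From Kluyveromyces up to the same node: 3 branches. Total: 5 + 3 = 8.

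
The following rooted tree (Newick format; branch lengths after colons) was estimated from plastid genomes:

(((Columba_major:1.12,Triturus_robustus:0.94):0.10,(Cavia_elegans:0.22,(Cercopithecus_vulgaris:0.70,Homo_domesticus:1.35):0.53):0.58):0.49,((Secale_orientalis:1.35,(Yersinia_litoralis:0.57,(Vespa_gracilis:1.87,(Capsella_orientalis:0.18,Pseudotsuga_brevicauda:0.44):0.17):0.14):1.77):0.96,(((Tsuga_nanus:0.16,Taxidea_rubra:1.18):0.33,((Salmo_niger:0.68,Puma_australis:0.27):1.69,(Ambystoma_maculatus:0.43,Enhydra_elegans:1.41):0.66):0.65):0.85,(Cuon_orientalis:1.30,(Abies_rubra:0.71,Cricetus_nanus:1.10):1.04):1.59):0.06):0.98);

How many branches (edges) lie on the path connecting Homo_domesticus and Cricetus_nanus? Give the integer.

9

The MRCA of Homo_domesticus and Cricetus_nanus is the root of the tree.
From Homo_domesticus up to that node: 4 branches. From Cricetus_nanus up to the same node: 5 branches. Total: 4 + 5 = 9.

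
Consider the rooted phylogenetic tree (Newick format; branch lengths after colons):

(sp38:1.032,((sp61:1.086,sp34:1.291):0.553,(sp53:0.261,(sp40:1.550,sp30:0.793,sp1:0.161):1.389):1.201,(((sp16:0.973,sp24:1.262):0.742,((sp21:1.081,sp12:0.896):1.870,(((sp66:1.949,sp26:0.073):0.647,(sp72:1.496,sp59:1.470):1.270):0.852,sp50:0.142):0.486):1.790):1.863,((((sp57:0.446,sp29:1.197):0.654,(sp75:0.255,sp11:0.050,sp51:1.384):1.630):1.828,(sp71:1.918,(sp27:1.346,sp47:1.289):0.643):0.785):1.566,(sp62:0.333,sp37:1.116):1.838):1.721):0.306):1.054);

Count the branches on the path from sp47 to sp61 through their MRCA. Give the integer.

The MRCA of sp47 and sp61 is the node subtending ((sp61,sp34),(sp53,(sp40,sp30,sp1)),(((sp16,sp24),((sp21,sp12),(((sp66,sp26),(sp72,sp59)),sp50))),((((sp57,sp29),(sp75,sp11,sp51)),(sp71,(sp27,sp47))),(sp62,sp37)))).
From sp47 up to that node: 6 branches. From sp61 up to the same node: 2 branches. Total: 6 + 2 = 8.

8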